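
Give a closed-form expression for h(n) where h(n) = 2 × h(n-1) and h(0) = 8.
Recurrence: h(n) = 2 × h(n-1), initial: h(0) = 8.
Each term is 2 times the previous, so this is geometric with ratio 2. After n steps: h(n) = h(0)·2ⁿ = 8·2ⁿ.

h(n) = 8·2ⁿ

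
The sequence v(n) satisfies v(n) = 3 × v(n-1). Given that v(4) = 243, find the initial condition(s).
In general v(n) = 3ⁿ · v(0). At n = 4: v(0) = v(4) / 3^4 = 243 / 81 = 3.

v(0) = 3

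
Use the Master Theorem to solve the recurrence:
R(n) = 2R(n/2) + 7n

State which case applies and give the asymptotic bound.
Master Theorem template: R(n) = a·R(n/b) + f(n).
Here: a=2, b=2, f(n)=7n
Compute log_b(a) = log_2(2) = 1.
f(n) = 7n = Θ(n). Case 2: R(n) = Θ(n log n).

Case 2: R(n) = Θ(n log n)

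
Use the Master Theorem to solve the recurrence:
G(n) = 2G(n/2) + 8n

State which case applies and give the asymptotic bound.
Master Theorem template: G(n) = a·G(n/b) + f(n).
Here: a=2, b=2, f(n)=8n
Compute log_b(a) = log_2(2) = 1.
f(n) = 8n = Θ(n). Case 2: G(n) = Θ(n log n).

Case 2: G(n) = Θ(n log n)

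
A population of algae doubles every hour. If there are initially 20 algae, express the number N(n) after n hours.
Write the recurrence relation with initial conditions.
Each hour multiplies the count by 2, so the count after n hours depends only on the count after n-1 hours: N(n) = 2 × N(n-1). The starting count gives N(0) = 20.
Unrolling n times gives the closed form N(n) = 20 × 2ⁿ.

N(n) = 2 × N(n-1), N(0) = 20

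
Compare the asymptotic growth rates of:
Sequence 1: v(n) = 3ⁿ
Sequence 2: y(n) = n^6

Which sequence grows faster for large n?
Comparing growth rates:
Growth-rate hierarchy: log n ≺ any polynomial ≺ any exponential cⁿ (c>1) ≺ n! ≺ nⁿ.
exponential base 3 dominates polynomial degree 6 asymptotically.

v(n) grows faster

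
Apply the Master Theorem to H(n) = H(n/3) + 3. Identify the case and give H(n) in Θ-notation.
Master Theorem template: H(n) = a·H(n/b) + f(n).
Here: a=1, b=3, f(n)=3
Compute log_b(a) = log_3(1) = 0.
f(n) = 3 = Θ(1). Case 2: H(n) = Θ(log n).

Case 2: H(n) = Θ(log n)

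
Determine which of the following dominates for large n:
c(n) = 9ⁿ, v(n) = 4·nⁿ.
Comparing growth rates:
Growth-rate hierarchy: log n ≺ any polynomial ≺ any exponential cⁿ (c>1) ≺ n! ≺ nⁿ.
super-exponential nⁿ dominates exponential base 9 asymptotically.

v(n) grows faster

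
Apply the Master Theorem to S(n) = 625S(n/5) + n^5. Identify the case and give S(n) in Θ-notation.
Master Theorem template: S(n) = a·S(n/b) + f(n).
Here: a=625, b=5, f(n)=n^5
Compute log_b(a) = log_5(625) = 4.
f(n) = n^5 = Ω(n^(4+ε)) with ε = 1, and the regularity condition holds (a·f(n/b) = (a/b^5)·f(n) with a/b^5 = 5^-1 < 1). Case 3: S(n) = Θ(f(n)) = Θ(n^5).

Case 3: S(n) = Θ(n^5)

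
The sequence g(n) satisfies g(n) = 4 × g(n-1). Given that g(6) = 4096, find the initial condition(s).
In general g(n) = 4ⁿ · g(0). At n = 6: g(0) = g(6) / 4^6 = 4096 / 4096 = 1.

g(0) = 1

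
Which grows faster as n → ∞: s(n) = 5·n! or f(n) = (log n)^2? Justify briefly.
Comparing growth rates:
Growth-rate hierarchy: log n ≺ any polynomial ≺ any exponential cⁿ (c>1) ≺ n! ≺ nⁿ.
factorial dominates polylogarithmic (log n)^2 asymptotically.

s(n) grows faster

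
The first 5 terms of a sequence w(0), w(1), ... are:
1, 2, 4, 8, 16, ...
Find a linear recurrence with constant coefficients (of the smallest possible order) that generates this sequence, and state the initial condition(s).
Look for the lowest-order linear relation among consecutive terms.
Observation: each term is 2× the previous.
Check at n=2: 2·2 = 4. ✓

w(n) = 2 × w(n-1), w(0) = 1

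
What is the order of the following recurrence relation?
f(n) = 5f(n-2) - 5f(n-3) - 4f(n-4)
The order is the largest lag k for which f(n-k) appears. Here the deepest term is f(n-4), so the order is 4.

Order 4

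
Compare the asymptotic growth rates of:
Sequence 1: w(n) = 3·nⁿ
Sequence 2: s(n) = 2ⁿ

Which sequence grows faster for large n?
Comparing growth rates:
Growth-rate hierarchy: log n ≺ any polynomial ≺ any exponential cⁿ (c>1) ≺ n! ≺ nⁿ.
super-exponential nⁿ dominates exponential base 2 asymptotically.

w(n) grows faster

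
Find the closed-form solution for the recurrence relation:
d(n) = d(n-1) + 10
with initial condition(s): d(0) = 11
Recurrence: d(n) = d(n-1) + 10, initial: d(0) = 11.
Each step adds 10, so d(n) = d(0) + 10n = 10n + 11.

d(n) = 10n + 11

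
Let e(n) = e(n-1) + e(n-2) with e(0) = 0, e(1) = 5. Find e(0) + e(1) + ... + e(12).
Computing the sequence terms: 0, 5, 5, 10, 15, 25, 40, 65, 105, 170, 275, 445, 720
Adding these values together:

1880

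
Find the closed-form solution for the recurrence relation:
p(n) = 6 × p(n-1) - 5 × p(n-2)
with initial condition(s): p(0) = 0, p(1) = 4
Recurrence: p(n) = 6 × p(n-1) - 5 × p(n-2), initial: p(0) = 0, p(1) = 4.
Characteristic equation: r² - 6r + 5 = 0, which factors as (r - 5)(r - 1) = 0, so r = 5, 1. General solution p(n) = A·5ⁿ + B·1ⁿ. From p(0) = 0: A + B = 0. From p(1) = 4: 5A + 1B = 4. Solving gives A = 1, B = -1.

p(n) = 5ⁿ - 1ⁿ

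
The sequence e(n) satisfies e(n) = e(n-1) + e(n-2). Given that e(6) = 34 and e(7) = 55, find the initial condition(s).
Work backwards using e(k) = e(k+2) - e(k+1):
e(5) = e(7) - e(6) = 55 - 34 = 21
e(4) = e(6) - e(5) = 34 - 21 = 13
e(3) = e(5) - e(4) = 21 - 13 = 8
e(2) = e(4) - e(3) = 13 - 8 = 5
e(1) = e(3) - e(2) = 8 - 5 = 3
e(0) = e(2) - e(1) = 5 - 3 = 2

e(0) = 2, e(1) = 3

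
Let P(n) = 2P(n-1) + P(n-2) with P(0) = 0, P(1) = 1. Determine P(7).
Computing the sequence terms:
0, 1, 2, 5, 12, 29, 70, 169

169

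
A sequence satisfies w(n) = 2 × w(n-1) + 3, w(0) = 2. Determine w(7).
Computing step by step:
w(0) = 2
w(1) = 2 × 2 + 3 = 7
w(2) = 2 × 7 + 3 = 17
w(3) = 2 × 17 + 3 = 37
w(4) = 2 × 37 + 3 = 77
w(5) = 2 × 77 + 3 = 157
w(6) = 2 × 157 + 3 = 317
w(7) = 2 × 317 + 3 = 637

637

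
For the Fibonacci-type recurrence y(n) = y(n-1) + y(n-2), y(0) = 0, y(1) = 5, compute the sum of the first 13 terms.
Computing the sequence terms: 0, 5, 5, 10, 15, 25, 40, 65, 105, 170, 275, 445, 720
Adding these values together:

1880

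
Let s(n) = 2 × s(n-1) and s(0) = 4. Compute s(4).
Computing step by step:
s(0) = 4
s(1) = 2 × 4 = 8
s(2) = 2 × 8 = 16
s(3) = 2 × 16 = 32
s(4) = 2 × 32 = 64

64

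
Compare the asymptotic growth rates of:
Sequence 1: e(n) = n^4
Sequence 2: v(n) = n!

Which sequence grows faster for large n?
Comparing growth rates:
Growth-rate hierarchy: log n ≺ any polynomial ≺ any exponential cⁿ (c>1) ≺ n! ≺ nⁿ.
factorial dominates polynomial degree 4 asymptotically.

v(n) grows faster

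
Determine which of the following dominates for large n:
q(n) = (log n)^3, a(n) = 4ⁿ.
Comparing growth rates:
Growth-rate hierarchy: log n ≺ any polynomial ≺ any exponential cⁿ (c>1) ≺ n! ≺ nⁿ.
exponential base 4 dominates polylogarithmic (log n)^3 asymptotically.

a(n) grows faster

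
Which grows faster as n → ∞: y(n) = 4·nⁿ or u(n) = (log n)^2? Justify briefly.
Comparing growth rates:
Growth-rate hierarchy: log n ≺ any polynomial ≺ any exponential cⁿ (c>1) ≺ n! ≺ nⁿ.
super-exponential nⁿ dominates polylogarithmic (log n)^2 asymptotically.

y(n) grows faster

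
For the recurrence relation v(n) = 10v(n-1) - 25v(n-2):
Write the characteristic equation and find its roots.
Substitute v(n) = rⁿ and divide through by rⁿ⁻²: r² - 10r + 25 = 0
Factor: (r - 5)² = 0, so r = 5 (double root).
General solution: v(n) = (A + Bn)·5ⁿ

Characteristic: r² - 10r + 25 = 0, Roots: r = 5 (double root)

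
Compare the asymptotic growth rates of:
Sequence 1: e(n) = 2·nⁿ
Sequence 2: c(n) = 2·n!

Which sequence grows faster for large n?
Comparing growth rates:
Growth-rate hierarchy: log n ≺ any polynomial ≺ any exponential cⁿ (c>1) ≺ n! ≺ nⁿ.
super-exponential nⁿ dominates factorial asymptotically.

e(n) grows faster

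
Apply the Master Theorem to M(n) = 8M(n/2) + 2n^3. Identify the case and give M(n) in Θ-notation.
Master Theorem template: M(n) = a·M(n/b) + f(n).
Here: a=8, b=2, f(n)=2n^3
Compute log_b(a) = log_2(8) = 3.
f(n) = 2n^3 = Θ(n^3). Case 2: M(n) = Θ(n^3 log n).

Case 2: M(n) = Θ(n^3 log n)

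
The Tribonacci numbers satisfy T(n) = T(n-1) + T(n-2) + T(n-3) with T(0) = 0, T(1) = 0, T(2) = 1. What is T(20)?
Computing the sequence terms:
0, 0, 1, 1, 2, 4, 7, 13, 24, 44, 81, 149, 274, 504, 927, 1705, 3136, 5768, 10609, 19513, 35890

35890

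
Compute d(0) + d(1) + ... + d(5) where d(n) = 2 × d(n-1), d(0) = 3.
Computing the sequence terms: 3, 6, 12, 24, 48, 96
Adding these values together:

189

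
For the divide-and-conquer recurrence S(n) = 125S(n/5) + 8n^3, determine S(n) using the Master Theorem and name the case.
Master Theorem template: S(n) = a·S(n/b) + f(n).
Here: a=125, b=5, f(n)=8n^3
Compute log_b(a) = log_5(125) = 3.
f(n) = 8n^3 = Θ(n^3). Case 2: S(n) = Θ(n^3 log n).

Case 2: S(n) = Θ(n^3 log n)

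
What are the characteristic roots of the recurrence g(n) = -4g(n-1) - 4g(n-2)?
Substitute g(n) = rⁿ and divide through by rⁿ⁻²: r² + 4r + 4 = 0
Factor: (r + 2)² = 0, so r = -2 (double root).
General solution: g(n) = (A + Bn)·(-2)ⁿ

Characteristic: r² + 4r + 4 = 0, Roots: r = -2 (double root)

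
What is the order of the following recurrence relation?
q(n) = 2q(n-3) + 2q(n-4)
The order is the largest lag k for which q(n-k) appears. Here the deepest term is q(n-4), so the order is 4.

Order 4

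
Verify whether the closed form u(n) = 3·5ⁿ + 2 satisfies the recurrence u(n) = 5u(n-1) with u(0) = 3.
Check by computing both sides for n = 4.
From the recurrence with u(0) = 3:
  u(0) = 3, u(1) = 15, u(2) = 75, u(3) = 375, u(4) = 1875
  so the recurrence gives u(4) = 1875.
From the proposed closed form u(n) = 3·5ⁿ + 2:
  u(4) = 1877.
The recurrence gives 1875 but the closed form gives 1877, so the closed form does not satisfy the recurrence.

No, the closed form is incorrect.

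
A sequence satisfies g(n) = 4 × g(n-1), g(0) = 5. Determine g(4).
Computing step by step:
g(0) = 5
g(1) = 4 × 5 = 20
g(2) = 4 × 20 = 80
g(3) = 4 × 80 = 320
g(4) = 4 × 320 = 1280

1280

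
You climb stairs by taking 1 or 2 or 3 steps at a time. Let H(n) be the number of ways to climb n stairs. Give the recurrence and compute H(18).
Condition on the size of the last step (1 to 3): before it there were n-1, …, n-3 stairs climbed, and these cases are disjoint, so H(n) = H(n-1) + H(n-2) + H(n-3) (order-3 linear recurrence).
Initial conditions by direct count (compositions of i into parts ≤ 3): H(1) = 1; H(2) = 2; H(3) = 4.
Iterating the recurrence: H(4) = 7, H(5) = 13, H(6) = 24, H(7) = 44, H(8) = 81, H(9) = 149, H(10) = 274, H(11) = 504, H(12) = 927, H(13) = 1705, H(14) = 3136, H(15) = 5768, H(16) = 10609, H(17) = 19513, H(18) = 35890.

H(n) = H(n-1) + H(n-2) + H(n-3), H(1) = 1, H(2) = 2, H(3) = 4; H(18) = 35890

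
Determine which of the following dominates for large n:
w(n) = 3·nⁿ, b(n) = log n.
Comparing growth rates:
Growth-rate hierarchy: log n ≺ any polynomial ≺ any exponential cⁿ (c>1) ≺ n! ≺ nⁿ.
super-exponential nⁿ dominates logarithmic asymptotically.

w(n) grows faster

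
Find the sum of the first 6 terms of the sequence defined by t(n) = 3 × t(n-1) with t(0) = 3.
Computing the sequence terms: 3, 9, 27, 81, 243, 729
Adding these values together:

1092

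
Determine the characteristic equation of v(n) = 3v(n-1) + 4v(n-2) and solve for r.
Substitute v(n) = rⁿ and divide through by rⁿ⁻²: r² - 3r - 4 = 0
Factor: (r - 4)(r + 1) = 0, so r = 4, -1.
General solution: v(n) = A·4ⁿ + B·(-1)ⁿ

Characteristic: r² - 3r - 4 = 0, Roots: r = 4, -1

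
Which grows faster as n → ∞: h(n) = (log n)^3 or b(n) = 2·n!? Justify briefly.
Comparing growth rates:
Growth-rate hierarchy: log n ≺ any polynomial ≺ any exponential cⁿ (c>1) ≺ n! ≺ nⁿ.
factorial dominates polylogarithmic (log n)^3 asymptotically.

b(n) grows faster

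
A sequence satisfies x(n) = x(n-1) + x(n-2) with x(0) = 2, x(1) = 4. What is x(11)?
Computing the sequence terms:
2, 4, 6, 10, 16, 26, 42, 68, 110, 178, 288, 466

466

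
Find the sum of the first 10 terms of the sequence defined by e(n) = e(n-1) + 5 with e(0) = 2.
Computing the sequence terms: 2, 7, 12, 17, 22, 27, 32, 37, 42, 47
Adding these values together:

245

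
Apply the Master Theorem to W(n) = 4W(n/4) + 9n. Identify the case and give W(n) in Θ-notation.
Master Theorem template: W(n) = a·W(n/b) + f(n).
Here: a=4, b=4, f(n)=9n
Compute log_b(a) = log_4(4) = 1.
f(n) = 9n = Θ(n). Case 2: W(n) = Θ(n log n).

Case 2: W(n) = Θ(n log n)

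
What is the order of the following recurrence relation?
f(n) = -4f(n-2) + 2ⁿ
The order is the largest lag k for which f(n-k) appears. Here the deepest term is f(n-2) (the 2ⁿ term is non-homogeneous and does not affect the order), so the order is 2.

Order 2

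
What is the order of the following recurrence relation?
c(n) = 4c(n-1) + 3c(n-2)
The order is the largest lag k for which c(n-k) appears. Here the deepest term is c(n-2), so the order is 2.

Order 2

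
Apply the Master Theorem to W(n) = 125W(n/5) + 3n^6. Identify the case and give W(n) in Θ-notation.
Master Theorem template: W(n) = a·W(n/b) + f(n).
Here: a=125, b=5, f(n)=3n^6
Compute log_b(a) = log_5(125) = 3.
f(n) = 3n^6 = Ω(n^(3+ε)) with ε = 3, and the regularity condition holds (a·f(n/b) = (a/b^6)·f(n) with a/b^6 = 5^-3 < 1). Case 3: W(n) = Θ(f(n)) = Θ(n^6).

Case 3: W(n) = Θ(n^6)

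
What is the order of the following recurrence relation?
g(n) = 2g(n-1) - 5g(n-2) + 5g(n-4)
The order is the largest lag k for which g(n-k) appears. Here the deepest term is g(n-4), so the order is 4.

Order 4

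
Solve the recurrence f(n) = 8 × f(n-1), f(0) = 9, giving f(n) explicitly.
Recurrence: f(n) = 8 × f(n-1), initial: f(0) = 9.
Each term is 8 times the previous, so this is geometric with ratio 8. After n steps: f(n) = f(0)·8ⁿ = 9·8ⁿ.

f(n) = 9·8ⁿ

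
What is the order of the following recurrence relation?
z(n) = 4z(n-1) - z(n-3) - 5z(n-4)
The order is the largest lag k for which z(n-k) appears. Here the deepest term is z(n-4), so the order is 4.

Order 4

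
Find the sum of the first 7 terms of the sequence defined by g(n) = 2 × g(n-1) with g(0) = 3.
Computing the sequence terms: 3, 6, 12, 24, 48, 96, 192
Adding these values together:

381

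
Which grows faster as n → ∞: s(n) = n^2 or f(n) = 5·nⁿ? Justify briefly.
Comparing growth rates:
Growth-rate hierarchy: log n ≺ any polynomial ≺ any exponential cⁿ (c>1) ≺ n! ≺ nⁿ.
super-exponential nⁿ dominates polynomial degree 2 asymptotically.

f(n) grows faster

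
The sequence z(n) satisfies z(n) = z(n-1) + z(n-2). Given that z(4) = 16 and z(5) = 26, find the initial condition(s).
Work backwards using z(k) = z(k+2) - z(k+1):
z(3) = z(5) - z(4) = 26 - 16 = 10
z(2) = z(4) - z(3) = 16 - 10 = 6
z(1) = z(3) - z(2) = 10 - 6 = 4
z(0) = z(2) - z(1) = 6 - 4 = 2

z(0) = 2, z(1) = 4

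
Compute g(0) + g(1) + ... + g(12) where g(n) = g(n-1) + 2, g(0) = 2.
Computing the sequence terms: 2, 4, 6, 8, 10, 12, 14, 16, 18, 20, 22, 24, 26
Adding these values together:

182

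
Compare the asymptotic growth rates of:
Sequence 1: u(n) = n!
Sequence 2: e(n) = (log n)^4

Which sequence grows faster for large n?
Comparing growth rates:
Growth-rate hierarchy: log n ≺ any polynomial ≺ any exponential cⁿ (c>1) ≺ n! ≺ nⁿ.
factorial dominates polylogarithmic (log n)^4 asymptotically.

u(n) grows faster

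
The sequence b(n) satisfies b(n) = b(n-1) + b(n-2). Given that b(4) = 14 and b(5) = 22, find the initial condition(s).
Work backwards using b(k) = b(k+2) - b(k+1):
b(3) = b(5) - b(4) = 22 - 14 = 8
b(2) = b(4) - b(3) = 14 - 8 = 6
b(1) = b(3) - b(2) = 8 - 6 = 2
b(0) = b(2) - b(1) = 6 - 2 = 4

b(0) = 4, b(1) = 2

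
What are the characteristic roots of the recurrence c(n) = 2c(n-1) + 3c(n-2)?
Substitute c(n) = rⁿ and divide through by rⁿ⁻²: r² - 2r - 3 = 0
Factor: (r + 1)(r - 3) = 0, so r = -1, 3.
General solution: c(n) = A·(-1)ⁿ + B·3ⁿ

Characteristic: r² - 2r - 3 = 0, Roots: r = -1, 3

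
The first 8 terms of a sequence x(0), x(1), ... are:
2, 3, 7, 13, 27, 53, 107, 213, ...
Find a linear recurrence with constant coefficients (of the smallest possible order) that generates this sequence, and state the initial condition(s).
Look for the lowest-order linear relation among consecutive terms.
Observation: x(n) - 1·x(n-1) - (2)·x(n-2) = 0 holds for the shown terms, and no order-1 relation x(n) = α·x(n-1) + β fits.
Check at n=3: 1·7 + (2)·3 = 13. ✓

x(n) = x(n-1) + 2x(n-2), x(0) = 2, x(1) = 3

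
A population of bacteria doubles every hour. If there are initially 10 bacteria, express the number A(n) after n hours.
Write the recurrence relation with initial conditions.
Each hour multiplies the count by 2, so the count after n hours depends only on the count after n-1 hours: A(n) = 2 × A(n-1). The starting count gives A(0) = 10.
Unrolling n times gives the closed form A(n) = 10 × 2ⁿ.

A(n) = 2 × A(n-1), A(0) = 10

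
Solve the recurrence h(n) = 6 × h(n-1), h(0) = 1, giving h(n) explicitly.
Recurrence: h(n) = 6 × h(n-1), initial: h(0) = 1.
Each term is 6 times the previous, so this is geometric with ratio 6. After n steps: h(n) = h(0)·6ⁿ = 6ⁿ.

h(n) = 6ⁿ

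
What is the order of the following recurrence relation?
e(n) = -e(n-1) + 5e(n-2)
The order is the largest lag k for which e(n-k) appears. Here the deepest term is e(n-2), so the order is 2.

Order 2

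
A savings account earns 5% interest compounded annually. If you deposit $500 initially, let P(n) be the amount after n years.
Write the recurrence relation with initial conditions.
Each year the balance grows by 5%, i.e. is multiplied by 1 + 5/100 = 1.05, so P(n) = 1.05 × P(n-1). The initial deposit gives P(0) = 500.
Unrolling gives the closed form P(n) = 500 × (1.05)ⁿ.

P(n) = 1.05 × P(n-1), P(0) = 500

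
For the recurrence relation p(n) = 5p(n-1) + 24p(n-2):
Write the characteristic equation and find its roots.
Substitute p(n) = rⁿ and divide through by rⁿ⁻²: r² - 5r - 24 = 0
Factor: (r + 3)(r - 8) = 0, so r = -3, 8.
General solution: p(n) = A·(-3)ⁿ + B·8ⁿ

Characteristic: r² - 5r - 24 = 0, Roots: r = -3, 8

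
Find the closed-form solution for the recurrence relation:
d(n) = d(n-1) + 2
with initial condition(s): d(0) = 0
Recurrence: d(n) = d(n-1) + 2, initial: d(0) = 0.
Each step adds 2, so d(n) = d(0) + 2n = 2n.

d(n) = 2n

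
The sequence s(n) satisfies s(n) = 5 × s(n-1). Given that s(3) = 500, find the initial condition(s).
In general s(n) = 5ⁿ · s(0). At n = 3: s(0) = s(3) / 5^3 = 500 / 125 = 4.

s(0) = 4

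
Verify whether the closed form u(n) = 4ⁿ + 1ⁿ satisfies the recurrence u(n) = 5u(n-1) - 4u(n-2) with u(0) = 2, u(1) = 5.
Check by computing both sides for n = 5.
From the recurrence with u(0) = 2, u(1) = 5:
  u(0) = 2, u(1) = 5, u(2) = 17, u(3) = 65, u(4) = 257, u(5) = 1025
  so the recurrence gives u(5) = 1025.
From the proposed closed form u(n) = 4ⁿ + 1ⁿ:
  u(5) = 1025.
Both sides give 1025 at n = 5, and the initial condition(s) match, so the closed form is consistent.

Yes, the closed form is correct.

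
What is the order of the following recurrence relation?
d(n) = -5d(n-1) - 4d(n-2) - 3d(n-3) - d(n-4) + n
The order is the largest lag k for which d(n-k) appears. Here the deepest term is d(n-4) (the n term is non-homogeneous and does not affect the order), so the order is 4.

Order 4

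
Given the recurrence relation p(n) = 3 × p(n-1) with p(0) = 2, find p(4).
Computing step by step:
p(0) = 2
p(1) = 3 × 2 = 6
p(2) = 3 × 6 = 18
p(3) = 3 × 18 = 54
p(4) = 3 × 54 = 162

162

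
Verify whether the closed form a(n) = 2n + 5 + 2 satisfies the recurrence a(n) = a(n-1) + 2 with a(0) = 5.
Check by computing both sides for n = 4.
From the recurrence with a(0) = 5:
  a(0) = 5, a(1) = 7, a(2) = 9, a(3) = 11, a(4) = 13
  so the recurrence gives a(4) = 13.
From the proposed closed form a(n) = 2n + 5 + 2:
  a(4) = 15.
The recurrence gives 13 but the closed form gives 15, so the closed form does not satisfy the recurrence.

No, the closed form is incorrect.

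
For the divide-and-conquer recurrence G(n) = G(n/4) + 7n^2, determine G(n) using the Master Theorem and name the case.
Master Theorem template: G(n) = a·G(n/b) + f(n).
Here: a=1, b=4, f(n)=7n^2
Compute log_b(a) = log_4(1) = 0.
f(n) = 7n^2 = Ω(n^(0+ε)) with ε = 2, and the regularity condition holds (a·f(n/b) = (a/b^2)·f(n) with a/b^2 = 4^-2 < 1). Case 3: G(n) = Θ(f(n)) = Θ(n^2).

Case 3: G(n) = Θ(n^2)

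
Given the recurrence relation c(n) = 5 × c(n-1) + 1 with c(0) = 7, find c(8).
Computing step by step:
c(0) = 7
c(1) = 5 × 7 + 1 = 36
c(2) = 5 × 36 + 1 = 181
c(3) = 5 × 181 + 1 = 906
c(4) = 5 × 906 + 1 = 4531
c(5) = 5 × 4531 + 1 = 22656
c(6) = 5 × 22656 + 1 = 113281
c(7) = 5 × 113281 + 1 = 566406
c(8) = 5 × 566406 + 1 = 2832031

2832031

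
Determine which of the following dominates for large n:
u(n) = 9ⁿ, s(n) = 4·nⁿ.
Comparing growth rates:
Growth-rate hierarchy: log n ≺ any polynomial ≺ any exponential cⁿ (c>1) ≺ n! ≺ nⁿ.
super-exponential nⁿ dominates exponential base 9 asymptotically.

s(n) grows faster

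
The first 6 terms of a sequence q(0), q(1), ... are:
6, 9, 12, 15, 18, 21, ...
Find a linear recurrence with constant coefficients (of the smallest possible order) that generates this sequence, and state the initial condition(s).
Look for the lowest-order linear relation among consecutive terms.
Observation: consecutive differences are constant (= 3).
Check at n=2: 1·9 + 3 = 12. ✓

q(n) = q(n-1) + 3, q(0) = 6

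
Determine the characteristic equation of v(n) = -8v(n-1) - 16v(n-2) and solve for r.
Substitute v(n) = rⁿ and divide through by rⁿ⁻²: r² + 8r + 16 = 0
Factor: (r + 4)² = 0, so r = -4 (double root).
General solution: v(n) = (A + Bn)·(-4)ⁿ

Characteristic: r² + 8r + 16 = 0, Roots: r = -4 (double root)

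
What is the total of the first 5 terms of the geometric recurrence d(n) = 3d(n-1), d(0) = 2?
Computing the sequence terms: 2, 6, 18, 54, 162
Adding these values together:

242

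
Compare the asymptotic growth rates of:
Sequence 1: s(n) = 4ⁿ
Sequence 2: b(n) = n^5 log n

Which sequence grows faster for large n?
Comparing growth rates:
Growth-rate hierarchy: log n ≺ any polynomial ≺ any exponential cⁿ (c>1) ≺ n! ≺ nⁿ.
exponential base 4 dominates polynomial degree 5 (with log factor) asymptotically.

s(n) grows faster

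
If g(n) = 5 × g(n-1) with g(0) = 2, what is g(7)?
Computing step by step:
g(0) = 2
g(1) = 5 × 2 = 10
g(2) = 5 × 10 = 50
g(3) = 5 × 50 = 250
g(4) = 5 × 250 = 1250
g(5) = 5 × 1250 = 6250
g(6) = 5 × 6250 = 31250
g(7) = 5 × 31250 = 156250

156250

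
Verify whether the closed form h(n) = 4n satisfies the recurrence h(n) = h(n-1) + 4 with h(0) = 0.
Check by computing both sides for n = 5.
From the recurrence with h(0) = 0:
  h(0) = 0, h(1) = 4, h(2) = 8, h(3) = 12, h(4) = 16, h(5) = 20
  so the recurrence gives h(5) = 20.
From the proposed closed form h(n) = 4n:
  h(5) = 20.
Both sides give 20 at n = 5, and the initial condition(s) match, so the closed form is consistent.

Yes, the closed form is correct.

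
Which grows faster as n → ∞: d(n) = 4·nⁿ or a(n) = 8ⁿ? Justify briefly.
Comparing growth rates:
Growth-rate hierarchy: log n ≺ any polynomial ≺ any exponential cⁿ (c>1) ≺ n! ≺ nⁿ.
super-exponential nⁿ dominates exponential base 8 asymptotically.

d(n) grows faster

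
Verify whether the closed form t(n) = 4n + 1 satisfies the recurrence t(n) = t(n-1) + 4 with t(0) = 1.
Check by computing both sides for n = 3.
From the recurrence with t(0) = 1:
  t(0) = 1, t(1) = 5, t(2) = 9, t(3) = 13
  so the recurrence gives t(3) = 13.
From the proposed closed form t(n) = 4n + 1:
  t(3) = 13.
Both sides give 13 at n = 3, and the initial condition(s) match, so the closed form is consistent.

Yes, the closed form is correct.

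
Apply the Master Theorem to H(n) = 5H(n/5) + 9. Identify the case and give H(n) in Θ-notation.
Master Theorem template: H(n) = a·H(n/b) + f(n).
Here: a=5, b=5, f(n)=9
Compute log_b(a) = log_5(5) = 1.
f(n) = 9 = O(n^(1-ε)) with ε = 1. Case 1: H(n) = Θ(n^log_b(a)) = Θ(n).

Case 1: H(n) = Θ(n)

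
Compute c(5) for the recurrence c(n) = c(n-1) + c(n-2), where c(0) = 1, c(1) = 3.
Computing the sequence terms:
1, 3, 4, 7, 11, 18

18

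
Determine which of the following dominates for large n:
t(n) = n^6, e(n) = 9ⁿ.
Comparing growth rates:
Growth-rate hierarchy: log n ≺ any polynomial ≺ any exponential cⁿ (c>1) ≺ n! ≺ nⁿ.
exponential base 9 dominates polynomial degree 6 asymptotically.

e(n) grows faster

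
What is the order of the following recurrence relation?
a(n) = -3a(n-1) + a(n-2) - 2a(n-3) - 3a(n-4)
The order is the largest lag k for which a(n-k) appears. Here the deepest term is a(n-4), so the order is 4.

Order 4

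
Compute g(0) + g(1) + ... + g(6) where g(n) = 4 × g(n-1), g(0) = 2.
Computing the sequence terms: 2, 8, 32, 128, 512, 2048, 8192
Adding these values together:

10922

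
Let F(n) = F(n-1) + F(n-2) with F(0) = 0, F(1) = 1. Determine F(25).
Computing the sequence terms:
0, 1, 1, 2, 3, 5, 8, 13, 21, 34, 55, 89, 144, 233, 377, 610, 987, 1597, 2584, 4181, 6765, 10946, 17711, 28657, 46368, 75025

75025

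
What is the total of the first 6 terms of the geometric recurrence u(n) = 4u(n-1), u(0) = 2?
Computing the sequence terms: 2, 8, 32, 128, 512, 2048
Adding these values together:

2730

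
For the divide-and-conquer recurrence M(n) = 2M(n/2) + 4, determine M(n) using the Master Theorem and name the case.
Master Theorem template: M(n) = a·M(n/b) + f(n).
Here: a=2, b=2, f(n)=4
Compute log_b(a) = log_2(2) = 1.
f(n) = 4 = O(n^(1-ε)) with ε = 1. Case 1: M(n) = Θ(n^log_b(a)) = Θ(n).

Case 1: M(n) = Θ(n)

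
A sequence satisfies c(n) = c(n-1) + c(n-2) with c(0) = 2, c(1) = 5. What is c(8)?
Computing the sequence terms:
2, 5, 7, 12, 19, 31, 50, 81, 131

131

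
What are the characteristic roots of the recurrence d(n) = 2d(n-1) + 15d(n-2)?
Substitute d(n) = rⁿ and divide through by rⁿ⁻²: r² - 2r - 15 = 0
Factor: (r - 5)(r + 3) = 0, so r = 5, -3.
General solution: d(n) = A·5ⁿ + B·(-3)ⁿ

Characteristic: r² - 2r - 15 = 0, Roots: r = 5, -3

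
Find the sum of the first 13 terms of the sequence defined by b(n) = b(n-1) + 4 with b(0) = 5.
Computing the sequence terms: 5, 9, 13, 17, 21, 25, 29, 33, 37, 41, 45, 49, 53
Adding these values together:

377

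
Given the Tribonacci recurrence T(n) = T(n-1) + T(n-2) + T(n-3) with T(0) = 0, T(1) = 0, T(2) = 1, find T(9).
Computing the sequence terms:
0, 0, 1, 1, 2, 4, 7, 13, 24, 44

44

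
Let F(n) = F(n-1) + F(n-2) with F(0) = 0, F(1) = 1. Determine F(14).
Computing the sequence terms:
0, 1, 1, 2, 3, 5, 8, 13, 21, 34, 55, 89, 144, 233, 377

377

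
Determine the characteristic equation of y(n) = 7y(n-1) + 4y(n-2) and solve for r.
Substitute y(n) = rⁿ and divide through by rⁿ⁻²: r² - 7r - 4 = 0
Discriminant: 7² + 4·4 = 65, not a perfect square, so by the quadratic formula r = (7 ± √65)/2.
General solution: y(n) = A·r₁ⁿ + B·r₂ⁿ where r₁,r₂ = (7 ± √65)/2

Characteristic: r² - 7r - 4 = 0, Roots: r = (7 ± √65)/2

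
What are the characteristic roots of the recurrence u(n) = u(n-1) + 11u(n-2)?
Substitute u(n) = rⁿ and divide through by rⁿ⁻²: r² - r - 11 = 0
Discriminant: 1² + 4·11 = 45, not a perfect square, so by the quadratic formula r = (1 ± √45)/2.
General solution: u(n) = A·r₁ⁿ + B·r₂ⁿ where r₁,r₂ = (1 ± √45)/2

Characteristic: r² - r - 11 = 0, Roots: r = (1 ± √45)/2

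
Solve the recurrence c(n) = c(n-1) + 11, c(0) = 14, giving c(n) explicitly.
Recurrence: c(n) = c(n-1) + 11, initial: c(0) = 14.
Each step adds 11, so c(n) = c(0) + 11n = 11n + 14.

c(n) = 11n + 14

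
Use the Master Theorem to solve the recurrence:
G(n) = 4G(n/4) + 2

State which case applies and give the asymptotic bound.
Master Theorem template: G(n) = a·G(n/b) + f(n).
Here: a=4, b=4, f(n)=2
Compute log_b(a) = log_4(4) = 1.
f(n) = 2 = O(n^(1-ε)) with ε = 1. Case 1: G(n) = Θ(n^log_b(a)) = Θ(n).

Case 1: G(n) = Θ(n)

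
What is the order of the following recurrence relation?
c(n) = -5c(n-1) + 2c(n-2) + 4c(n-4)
The order is the largest lag k for which c(n-k) appears. Here the deepest term is c(n-4), so the order is 4.

Order 4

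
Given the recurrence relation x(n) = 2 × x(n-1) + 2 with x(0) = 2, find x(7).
Computing step by step:
x(0) = 2
x(1) = 2 × 2 + 2 = 6
x(2) = 2 × 6 + 2 = 14
x(3) = 2 × 14 + 2 = 30
x(4) = 2 × 30 + 2 = 62
x(5) = 2 × 62 + 2 = 126
x(6) = 2 × 126 + 2 = 254
x(7) = 2 × 254 + 2 = 510

510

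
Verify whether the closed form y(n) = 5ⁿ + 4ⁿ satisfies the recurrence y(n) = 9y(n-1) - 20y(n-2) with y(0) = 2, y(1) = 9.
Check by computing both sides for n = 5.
From the recurrence with y(0) = 2, y(1) = 9:
  y(0) = 2, y(1) = 9, y(2) = 41, y(3) = 189, y(4) = 881, y(5) = 4149
  so the recurrence gives y(5) = 4149.
From the proposed closed form y(n) = 5ⁿ + 4ⁿ:
  y(5) = 4149.
Both sides give 4149 at n = 5, and the initial condition(s) match, so the closed form is consistent.

Yes, the closed form is correct.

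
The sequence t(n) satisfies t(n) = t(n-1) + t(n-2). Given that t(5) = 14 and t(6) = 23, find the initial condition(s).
Work backwards using t(k) = t(k+2) - t(k+1):
t(4) = t(6) - t(5) = 23 - 14 = 9
t(3) = t(5) - t(4) = 14 - 9 = 5
t(2) = t(4) - t(3) = 9 - 5 = 4
t(1) = t(3) - t(2) = 5 - 4 = 1
t(0) = t(2) - t(1) = 4 - 1 = 3

t(0) = 3, t(1) = 1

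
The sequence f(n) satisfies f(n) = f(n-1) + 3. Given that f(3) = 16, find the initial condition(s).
f(3) = f(0) + 3·3, so f(0) = 16 - 9 = 7.

f(0) = 7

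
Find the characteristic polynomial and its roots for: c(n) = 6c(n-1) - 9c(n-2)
Substitute c(n) = rⁿ and divide through by rⁿ⁻²: r² - 6r + 9 = 0
Factor: (r - 3)² = 0, so r = 3 (double root).
General solution: c(n) = (A + Bn)·3ⁿ

Characteristic: r² - 6r + 9 = 0, Roots: r = 3 (double root)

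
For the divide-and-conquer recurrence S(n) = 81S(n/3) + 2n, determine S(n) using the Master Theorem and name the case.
Master Theorem template: S(n) = a·S(n/b) + f(n).
Here: a=81, b=3, f(n)=2n
Compute log_b(a) = log_3(81) = 4.
f(n) = 2n = O(n^(4-ε)) with ε = 3. Case 1: S(n) = Θ(n^log_b(a)) = Θ(n^4).

Case 1: S(n) = Θ(n^4)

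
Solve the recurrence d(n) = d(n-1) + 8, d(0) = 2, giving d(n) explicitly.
Recurrence: d(n) = d(n-1) + 8, initial: d(0) = 2.
Each step adds 8, so d(n) = d(0) + 8n = 8n + 2.

d(n) = 8n + 2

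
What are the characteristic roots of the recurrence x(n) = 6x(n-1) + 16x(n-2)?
Substitute x(n) = rⁿ and divide through by rⁿ⁻²: r² - 6r - 16 = 0
Factor: (r + 2)(r - 8) = 0, so r = -2, 8.
General solution: x(n) = A·(-2)ⁿ + B·8ⁿ

Characteristic: r² - 6r - 16 = 0, Roots: r = -2, 8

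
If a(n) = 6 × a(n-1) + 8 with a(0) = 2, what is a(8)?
Computing step by step:
a(0) = 2
a(1) = 6 × 2 + 8 = 20
a(2) = 6 × 20 + 8 = 128
a(3) = 6 × 128 + 8 = 776
a(4) = 6 × 776 + 8 = 4664
a(5) = 6 × 4664 + 8 = 27992
a(6) = 6 × 27992 + 8 = 167960
a(7) = 6 × 167960 + 8 = 1007768
a(8) = 6 × 1007768 + 8 = 6046616

6046616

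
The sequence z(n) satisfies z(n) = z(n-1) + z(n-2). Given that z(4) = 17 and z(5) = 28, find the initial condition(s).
Work backwards using z(k) = z(k+2) - z(k+1):
z(3) = z(5) - z(4) = 28 - 17 = 11
z(2) = z(4) - z(3) = 17 - 11 = 6
z(1) = z(3) - z(2) = 11 - 6 = 5
z(0) = z(2) - z(1) = 6 - 5 = 1

z(0) = 1, z(1) = 5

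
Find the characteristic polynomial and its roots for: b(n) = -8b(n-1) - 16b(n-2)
Substitute b(n) = rⁿ and divide through by rⁿ⁻²: r² + 8r + 16 = 0
Factor: (r + 4)² = 0, so r = -4 (double root).
General solution: b(n) = (A + Bn)·(-4)ⁿ

Characteristic: r² + 8r + 16 = 0, Roots: r = -4 (double root)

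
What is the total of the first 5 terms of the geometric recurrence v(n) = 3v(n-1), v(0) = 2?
Computing the sequence terms: 2, 6, 18, 54, 162
Adding these values together:

242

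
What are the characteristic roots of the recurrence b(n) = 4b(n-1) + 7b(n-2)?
Substitute b(n) = rⁿ and divide through by rⁿ⁻²: r² - 4r - 7 = 0
Discriminant: 4² + 4·7 = 44, not a perfect square, so by the quadratic formula r = (4 ± √44)/2.
General solution: b(n) = A·r₁ⁿ + B·r₂ⁿ where r₁,r₂ = (4 ± √44)/2

Characteristic: r² - 4r - 7 = 0, Roots: r = (4 ± √44)/2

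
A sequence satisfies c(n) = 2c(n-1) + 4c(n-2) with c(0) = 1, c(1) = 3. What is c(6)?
Computing the sequence terms:
1, 3, 10, 32, 104, 336, 1088

1088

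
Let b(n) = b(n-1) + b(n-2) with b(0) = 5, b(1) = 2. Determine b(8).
Computing the sequence terms:
5, 2, 7, 9, 16, 25, 41, 66, 107

107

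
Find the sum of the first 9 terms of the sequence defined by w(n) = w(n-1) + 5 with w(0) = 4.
Computing the sequence terms: 4, 9, 14, 19, 24, 29, 34, 39, 44
Adding these values together:

216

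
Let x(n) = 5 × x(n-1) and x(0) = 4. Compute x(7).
Computing step by step:
x(0) = 4
x(1) = 5 × 4 = 20
x(2) = 5 × 20 = 100
x(3) = 5 × 100 = 500
x(4) = 5 × 500 = 2500
x(5) = 5 × 2500 = 12500
x(6) = 5 × 12500 = 62500
x(7) = 5 × 62500 = 312500

312500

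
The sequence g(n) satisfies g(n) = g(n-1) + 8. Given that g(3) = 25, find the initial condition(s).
g(3) = g(0) + 3·8, so g(0) = 25 - 24 = 1.

g(0) = 1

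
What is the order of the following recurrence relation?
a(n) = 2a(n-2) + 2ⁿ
The order is the largest lag k for which a(n-k) appears. Here the deepest term is a(n-2) (the 2ⁿ term is non-homogeneous and does not affect the order), so the order is 2.

Order 2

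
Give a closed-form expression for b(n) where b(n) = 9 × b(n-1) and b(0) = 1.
Recurrence: b(n) = 9 × b(n-1), initial: b(0) = 1.
Each term is 9 times the previous, so this is geometric with ratio 9. After n steps: b(n) = b(0)·9ⁿ = 9ⁿ.

b(n) = 9ⁿ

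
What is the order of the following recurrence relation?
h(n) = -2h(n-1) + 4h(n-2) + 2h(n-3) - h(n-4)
The order is the largest lag k for which h(n-k) appears. Here the deepest term is h(n-4), so the order is 4.

Order 4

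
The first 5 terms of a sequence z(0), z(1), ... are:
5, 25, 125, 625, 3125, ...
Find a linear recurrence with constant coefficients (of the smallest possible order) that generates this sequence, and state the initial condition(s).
Look for the lowest-order linear relation among consecutive terms.
Observation: each term is 5× the previous.
Check at n=2: 5·25 = 125. ✓

z(n) = 5 × z(n-1), z(0) = 5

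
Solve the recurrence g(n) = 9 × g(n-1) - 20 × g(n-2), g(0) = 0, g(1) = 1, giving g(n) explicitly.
Recurrence: g(n) = 9 × g(n-1) - 20 × g(n-2), initial: g(0) = 0, g(1) = 1.
Characteristic equation: r² - 9r + 20 = 0, which factors as (r - 5)(r - 4) = 0, so r = 5, 4. General solution g(n) = A·5ⁿ + B·4ⁿ. From g(0) = 0: A + B = 0. From g(1) = 1: 5A + 4B = 1. Solving gives A = 1, B = -1.

g(n) = 5ⁿ - 4ⁿ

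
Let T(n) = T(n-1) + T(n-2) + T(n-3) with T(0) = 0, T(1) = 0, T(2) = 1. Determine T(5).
Computing the sequence terms:
0, 0, 1, 1, 2, 4

4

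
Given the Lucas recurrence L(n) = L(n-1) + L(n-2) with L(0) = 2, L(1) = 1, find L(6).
Computing the sequence terms:
2, 1, 3, 4, 7, 11, 18

18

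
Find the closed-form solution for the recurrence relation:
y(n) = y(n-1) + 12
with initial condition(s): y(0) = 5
Recurrence: y(n) = y(n-1) + 12, initial: y(0) = 5.
Each step adds 12, so y(n) = y(0) + 12n = 12n + 5.

y(n) = 12n + 5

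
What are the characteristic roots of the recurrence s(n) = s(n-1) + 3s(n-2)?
Substitute s(n) = rⁿ and divide through by rⁿ⁻²: r² - r - 3 = 0
Discriminant: 1² + 4·3 = 13, not a perfect square, so by the quadratic formula r = (1 ± √13)/2.
General solution: s(n) = A·r₁ⁿ + B·r₂ⁿ where r₁,r₂ = (1 ± √13)/2

Characteristic: r² - r - 3 = 0, Roots: r = (1 ± √13)/2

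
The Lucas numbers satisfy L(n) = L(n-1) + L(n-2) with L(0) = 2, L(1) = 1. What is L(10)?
Computing the sequence terms:
2, 1, 3, 4, 7, 11, 18, 29, 47, 76, 123

123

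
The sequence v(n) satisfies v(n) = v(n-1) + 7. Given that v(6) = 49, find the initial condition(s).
v(6) = v(0) + 6·7, so v(0) = 49 - 42 = 7.

v(0) = 7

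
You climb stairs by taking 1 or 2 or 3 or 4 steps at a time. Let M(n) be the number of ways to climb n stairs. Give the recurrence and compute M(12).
Condition on the size of the last step (1 to 4): before it there were n-1, …, n-4 stairs climbed, and these cases are disjoint, so M(n) = M(n-1) + M(n-2) + M(n-3) + M(n-4) (order-4 linear recurrence).
Initial conditions by direct count (compositions of i into parts ≤ 4): M(1) = 1; M(2) = 2; M(3) = 4; M(4) = 8.
Iterating the recurrence: M(5) = 15, M(6) = 29, M(7) = 56, M(8) = 108, M(9) = 208, M(10) = 401, M(11) = 773, M(12) = 1490.

M(n) = M(n-1) + M(n-2) + M(n-3) + M(n-4), M(1) = 1, M(2) = 2, M(3) = 4, M(4) = 8; M(12) = 1490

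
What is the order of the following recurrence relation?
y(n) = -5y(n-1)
The order is the largest lag k for which y(n-k) appears. Here the deepest term is y(n-1), so the order is 1.

Order 1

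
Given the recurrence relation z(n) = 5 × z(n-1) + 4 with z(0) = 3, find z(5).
Computing step by step:
z(0) = 3
z(1) = 5 × 3 + 4 = 19
z(2) = 5 × 19 + 4 = 99
z(3) = 5 × 99 + 4 = 499
z(4) = 5 × 499 + 4 = 2499
z(5) = 5 × 2499 + 4 = 12499

12499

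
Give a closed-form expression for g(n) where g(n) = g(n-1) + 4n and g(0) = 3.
Recurrence: g(n) = g(n-1) + 4n, initial: g(0) = 3.
Telescoping: g(n) = g(0) + 4·Σᵢ₌₁ⁿ i = 3 + 4·n(n+1)/2.

g(n) = 4·n(n+1)/2 + 3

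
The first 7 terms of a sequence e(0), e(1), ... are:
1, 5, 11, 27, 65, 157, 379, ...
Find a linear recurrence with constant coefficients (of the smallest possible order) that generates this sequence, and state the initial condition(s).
Look for the lowest-order linear relation among consecutive terms.
Observation: e(n) - 2·e(n-1) - (1)·e(n-2) = 0 holds for the shown terms, and no order-1 relation e(n) = α·e(n-1) + β fits.
Check at n=3: 2·11 + (1)·5 = 27. ✓

e(n) = 2e(n-1) + e(n-2), e(0) = 1, e(1) = 5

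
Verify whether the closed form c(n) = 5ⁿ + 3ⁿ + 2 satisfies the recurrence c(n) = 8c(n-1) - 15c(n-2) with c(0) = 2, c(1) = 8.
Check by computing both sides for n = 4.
From the recurrence with c(0) = 2, c(1) = 8:
  c(0) = 2, c(1) = 8, c(2) = 34, c(3) = 152, c(4) = 706
  so the recurrence gives c(4) = 706.
From the proposed closed form c(n) = 5ⁿ + 3ⁿ + 2:
  c(4) = 708.
The recurrence gives 706 but the closed form gives 708, so the closed form does not satisfy the recurrence.

No, the closed form is incorrect.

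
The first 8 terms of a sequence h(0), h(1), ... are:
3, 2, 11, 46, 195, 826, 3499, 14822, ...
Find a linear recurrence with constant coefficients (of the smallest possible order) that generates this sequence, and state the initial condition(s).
Look for the lowest-order linear relation among consecutive terms.
Observation: h(n) - 4·h(n-1) - (1)·h(n-2) = 0 holds for the shown terms, and no order-1 relation h(n) = α·h(n-1) + β fits.
Check at n=3: 4·11 + (1)·2 = 46. ✓

h(n) = 4h(n-1) + h(n-2), h(0) = 3, h(1) = 2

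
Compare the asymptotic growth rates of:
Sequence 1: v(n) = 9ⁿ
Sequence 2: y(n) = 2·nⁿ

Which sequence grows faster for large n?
Comparing growth rates:
Growth-rate hierarchy: log n ≺ any polynomial ≺ any exponential cⁿ (c>1) ≺ n! ≺ nⁿ.
super-exponential nⁿ dominates exponential base 9 asymptotically.

y(n) grows faster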